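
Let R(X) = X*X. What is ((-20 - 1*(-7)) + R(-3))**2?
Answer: 16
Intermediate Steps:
R(X) = X**2
((-20 - 1*(-7)) + R(-3))**2 = ((-20 - 1*(-7)) + (-3)**2)**2 = ((-20 + 7) + 9)**2 = (-13 + 9)**2 = (-4)**2 = 16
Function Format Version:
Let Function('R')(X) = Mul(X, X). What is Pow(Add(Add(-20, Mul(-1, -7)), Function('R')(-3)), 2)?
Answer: 16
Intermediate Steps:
Function('R')(X) = Pow(X, 2)
Pow(Add(Add(-20, Mul(-1, -7)), Function('R')(-3)), 2) = Pow(Add(Add(-20, Mul(-1, -7)), Pow(-3, 2)), 2) = Pow(Add(Add(-20, 7), 9), 2) = Pow(Add(-13, 9), 2) = Pow(-4, 2) = 16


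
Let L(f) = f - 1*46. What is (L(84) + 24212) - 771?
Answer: 23479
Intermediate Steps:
L(f) = -46 + f (L(f) = f - 46 = -46 + f)
(L(84) + 24212) - 771 = ((-46 + 84) + 24212) - 771 = (38 + 24212) - 771 = 24250 - 771 = 23479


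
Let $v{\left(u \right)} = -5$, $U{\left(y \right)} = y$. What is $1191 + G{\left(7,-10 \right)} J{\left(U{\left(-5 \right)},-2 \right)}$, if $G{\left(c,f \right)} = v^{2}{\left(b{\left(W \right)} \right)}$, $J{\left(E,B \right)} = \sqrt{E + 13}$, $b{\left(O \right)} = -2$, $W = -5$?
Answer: $1191 + 50 \sqrt{2} \approx 1261.7$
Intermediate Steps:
$J{\left(E,B \right)} = \sqrt{13 + E}$
$G{\left(c,f \right)} = 25$ ($G{\left(c,f \right)} = \left(-5\right)^{2} = 25$)
$1191 + G{\left(7,-10 \right)} J{\left(U{\left(-5 \right)},-2 \right)} = 1191 + 25 \sqrt{13 - 5} = 1191 + 25 \sqrt{8} = 1191 + 25 \cdot 2 \sqrt{2} = 1191 + 50 \sqrt{2}$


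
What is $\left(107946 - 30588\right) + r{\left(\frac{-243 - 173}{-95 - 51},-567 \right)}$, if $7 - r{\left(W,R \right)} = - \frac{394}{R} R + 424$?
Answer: $77335$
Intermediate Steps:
$r{\left(W,R \right)} = -23$ ($r{\left(W,R \right)} = 7 - \left(- \frac{394}{R} R + 424\right) = 7 - \left(-394 + 424\right) = 7 - 30 = -23$)
$\left(107946 - 30588\right) + r{\left(\frac{-243 - 173}{-95 - 51},-567 \right)} = \left(107946 - 30588\right) - 23 = 77358 - 23 = 77335$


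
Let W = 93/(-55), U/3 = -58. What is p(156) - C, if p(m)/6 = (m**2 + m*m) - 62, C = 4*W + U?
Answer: 16051242/55 ≈ 2.9184e+5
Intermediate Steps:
U = -174 (U = 3*(-58) = -174)
W = -93/55 (W = 93*(-1/55) = -93/55 ≈ -1.6909)
C = -9942/55 (C = 4*(-93/55) - 174 = -372/55 - 174 = -9942/55 ≈ -180.76)
p(m) = -372 + 12*m**2 (p(m) = 6*((m**2 + m*m) - 62) = 6*((m**2 + m**2) - 62) = 6*(2*m**2 - 62) = 6*(-62 + 2*m**2) = -372 + 12*m**2)
p(156) - C = (-372 + 12*156**2) - 1*(-9942/55) = (-372 + 12*24336) + 9942/55 = (-372 + 292032) + 9942/55 = 291660 + 9942/55 = 16051242/55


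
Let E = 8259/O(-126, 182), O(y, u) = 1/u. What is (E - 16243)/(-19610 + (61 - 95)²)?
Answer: -1486895/18454 ≈ -80.573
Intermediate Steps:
E = 1503138 (E = 8259/(1/182) = 8259*182 = 1503138)
(E - 16243)/(-19610 + (61 - 95)²) = (1503138 - 16243)/(-19610 + (61 - 95)²) = 1486895/(-19610 + (-34)²) = 1486895/(-19610 + 1156) = 1486895/(-18454) = 1486895*(-1/18454) = -1486895/18454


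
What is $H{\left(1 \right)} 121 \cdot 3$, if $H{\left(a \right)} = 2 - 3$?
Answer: $-363$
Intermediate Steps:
$H{\left(a \right)} = -1$ ($H{\left(a \right)} = 2 - 3 = -1$)
$H{\left(1 \right)} 121 \cdot 3 = - 121 \cdot 3 = \left(-1\right) 363 = -363$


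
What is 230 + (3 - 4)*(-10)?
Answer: 240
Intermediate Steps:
230 + (3 - 4)*(-10) = 230 - 1*(-10) = 230 + 10 = 240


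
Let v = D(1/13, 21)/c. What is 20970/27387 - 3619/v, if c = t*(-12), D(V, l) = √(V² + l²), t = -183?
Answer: 2330/3043 - 51657606*√74530/37265 ≈ -3.7844e+5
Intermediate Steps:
c = 2196 (c = -183*(-12) = 2196)
v = √74530/28548 (v = √((1/13)² + 21²)/2196 = √((1/13)² + 441)*(1/2196) = √(1/169 + 441)*(1/2196) = √(74530/169)*(1/2196) = (√74530/13)*(1/2196) = √74530/28548 ≈ 0.0095629)
20970/27387 - 3619/v = 20970/27387 - 3619*14274*√74530/37265 = 20970*(1/27387) - 51657606*√74530/37265 = 2330/3043 - 51657606*√74530/37265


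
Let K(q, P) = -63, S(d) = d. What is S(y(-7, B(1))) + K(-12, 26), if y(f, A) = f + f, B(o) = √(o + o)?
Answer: -77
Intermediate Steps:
B(o) = √2*√o (B(o) = √(2*o) = √2*√o)
y(f, A) = 2*f
S(y(-7, B(1))) + K(-12, 26) = 2*(-7) - 63 = -14 - 63 = -77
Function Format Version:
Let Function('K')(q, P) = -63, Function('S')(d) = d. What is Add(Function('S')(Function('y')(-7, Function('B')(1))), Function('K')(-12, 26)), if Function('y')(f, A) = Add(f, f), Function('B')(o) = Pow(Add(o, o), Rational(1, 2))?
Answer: -77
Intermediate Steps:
Function('B')(o) = Mul(Pow(2, Rational(1, 2)), Pow(o, Rational(1, 2))) (Function('B')(o) = Pow(Mul(2, o), Rational(1, 2)) = Mul(Pow(2, Rational(1, 2)), Pow(o, Rational(1, 2))))
Function('y')(f, A) = Mul(2, f)
Add(Function('S')(Function('y')(-7, Function('B')(1))), Function('K')(-12, 26)) = Add(Mul(2, -7), -63) = Add(-14, -63) = -77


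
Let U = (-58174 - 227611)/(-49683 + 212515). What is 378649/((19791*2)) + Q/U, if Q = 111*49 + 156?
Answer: -7190554513763/2262388374 ≈ -3178.3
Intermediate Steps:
U = -285785/162832 ≈ -1.7551
Q = 5595 (Q = 5439 + 156 = 5595)
378649/((19791*2)) + Q/U = 378649/((19791*2)) + 5595/(-285785/162832) = 378649/39582 + 5595*(-162832/285785) = 378649*(1/39582) - 182209008/57157 = 378649/39582 - 182209008/57157 = -7190554513763/2262388374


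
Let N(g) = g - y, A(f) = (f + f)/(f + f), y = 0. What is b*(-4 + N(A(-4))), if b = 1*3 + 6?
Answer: -27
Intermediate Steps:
A(f) = 1 (A(f) = (2*f)/((2*f)) = (2*f)*(1/(2*f)) = 1)
N(g) = g (N(g) = g - 1*0 = g + 0 = g)
b = 9 (b = 3 + 6 = 9)
b*(-4 + N(A(-4))) = 9*(-4 + 1) = 9*(-3) = -27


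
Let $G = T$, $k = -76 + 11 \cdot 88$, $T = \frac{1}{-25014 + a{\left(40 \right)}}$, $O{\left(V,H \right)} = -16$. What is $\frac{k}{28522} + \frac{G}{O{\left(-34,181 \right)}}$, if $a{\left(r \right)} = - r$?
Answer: $\frac{178799605}{5716721504} \approx 0.031277$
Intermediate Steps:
$T = - \frac{1}{25054}$ ($T = \frac{1}{-25014 - 40} = \frac{1}{-25054} = - \frac{1}{25054} \approx -3.9914 \cdot 10^{-5}$)
$k = 892$ ($k = -76 + 968 = 892$)
$G = - \frac{1}{25054} \approx -3.9914 \cdot 10^{-5}$
$\frac{k}{28522} + \frac{G}{O{\left(-34,181 \right)}} = \frac{892}{28522} - \frac{1}{25054 \left(-16\right)} = 892 \cdot \frac{1}{28522} - - \frac{1}{400864} = \frac{446}{14261} + \frac{1}{400864} = \frac{178799605}{5716721504}$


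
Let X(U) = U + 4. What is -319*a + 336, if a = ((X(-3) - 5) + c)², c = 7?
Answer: -2535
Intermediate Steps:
X(U) = 4 + U
a = 9 (a = (((4 - 3) - 5) + 7)² = ((1 - 5) + 7)² = (-4 + 7)² = 3² = 9)
-319*a + 336 = -319*9 + 336 = -2871 + 336 = -2535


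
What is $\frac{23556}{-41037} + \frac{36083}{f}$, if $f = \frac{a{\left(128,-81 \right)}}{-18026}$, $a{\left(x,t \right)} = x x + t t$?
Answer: $- \frac{8897441653422}{313864655} \approx -28348.0$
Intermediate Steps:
$a{\left(x,t \right)} = t^{2} + x^{2}$ ($a{\left(x,t \right)} = x^{2} + t^{2} = t^{2} + x^{2}$)
$f = - \frac{22945}{18026}$ ($f = \frac{\left(-81\right)^{2} + 128^{2}}{-18026} = \left(6561 + 16384\right) \left(- \frac{1}{18026}\right) = 22945 \left(- \frac{1}{18026}\right) = - \frac{22945}{18026} \approx -1.2729$)
$\frac{23556}{-41037} + \frac{36083}{f} = \frac{23556}{-41037} + \frac{36083}{- \frac{22945}{18026}} = 23556 \left(- \frac{1}{41037}\right) + 36083 \left(- \frac{18026}{22945}\right) = - \frac{7852}{13679} - \frac{650432158}{22945} = - \frac{8897441653422}{313864655}$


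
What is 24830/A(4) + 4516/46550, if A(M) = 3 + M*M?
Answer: 30419008/23275 ≈ 1306.9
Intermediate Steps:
A(M) = 3 + M**2
24830/A(4) + 4516/46550 = 24830/(3 + 4**2) + 4516/46550 = 24830/(3 + 16) + 4516*(1/46550) = 24830/19 + 2258/23275 = 30419008/23275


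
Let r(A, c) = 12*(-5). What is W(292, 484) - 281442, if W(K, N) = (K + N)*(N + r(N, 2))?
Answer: 47582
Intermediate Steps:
r(A, c) = -60
W(K, N) = (-60 + N)*(K + N) (W(K, N) = (K + N)*(N - 60) = (K + N)*(-60 + N) = (-60 + N)*(K + N))
W(292, 484) - 281442 = (484**2 - 60*292 - 60*484 + 292*484) - 281442 = (234256 - 17520 - 29040 + 141328) - 281442 = 329024 - 281442 = 47582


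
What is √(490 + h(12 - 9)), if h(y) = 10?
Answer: 10*√5 ≈ 22.361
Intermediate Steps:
√(490 + h(12 - 9)) = √(490 + 10) = √500 = 10*√5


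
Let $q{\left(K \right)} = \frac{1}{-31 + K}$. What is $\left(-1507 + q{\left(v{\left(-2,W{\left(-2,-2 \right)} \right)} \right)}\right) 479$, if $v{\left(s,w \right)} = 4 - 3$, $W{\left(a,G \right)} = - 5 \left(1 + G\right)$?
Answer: $- \frac{21656069}{30} \approx -7.2187 \cdot 10^{5}$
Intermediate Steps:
$W{\left(a,G \right)} = -5 - 5 G$
$v{\left(s,w \right)} = 1$ ($v{\left(s,w \right)} = 4 - 3 = 1$)
$\left(-1507 + q{\left(v{\left(-2,W{\left(-2,-2 \right)} \right)} \right)}\right) 479 = \left(-1507 + \frac{1}{-31 + 1}\right) 479 = \left(-1507 + \frac{1}{-30}\right) 479 = \left(-1507 - \frac{1}{30}\right) 479 = \left(- \frac{45211}{30}\right) 479 = - \frac{21656069}{30}$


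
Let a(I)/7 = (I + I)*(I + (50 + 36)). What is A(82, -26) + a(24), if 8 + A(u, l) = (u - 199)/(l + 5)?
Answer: 258703/7 ≈ 36958.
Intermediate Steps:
A(u, l) = -8 + (-199 + u)/(5 + l) (A(u, l) = -8 + (u - 199)/(l + 5) = -8 + (-199 + u)/(5 + l))
a(I) = 14*I*(86 + I) (a(I) = 7*((I + I)*(I + (50 + 36))) = 7*((2*I)*(I + 86)) = 7*((2*I)*(86 + I)) = 7*(2*I*(86 + I)) = 14*I*(86 + I))
A(82, -26) + a(24) = (-239 + 82 - 8*(-26))/(5 - 26) + 14*24*(86 + 24) = (-239 + 82 + 208)/(-21) + 14*24*110 = -1/21*51 + 36960 = -17/7 + 36960 = 258703/7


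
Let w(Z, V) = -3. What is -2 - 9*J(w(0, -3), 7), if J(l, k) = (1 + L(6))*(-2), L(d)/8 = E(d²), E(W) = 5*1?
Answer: 736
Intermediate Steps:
E(W) = 5
L(d) = 40 (L(d) = 8*5 = 40)
J(l, k) = -82 (J(l, k) = (1 + 40)*(-2) = 41*(-2) = -82)
-2 - 9*J(w(0, -3), 7) = -2 - 9*(-82) = -2 + 738 = 736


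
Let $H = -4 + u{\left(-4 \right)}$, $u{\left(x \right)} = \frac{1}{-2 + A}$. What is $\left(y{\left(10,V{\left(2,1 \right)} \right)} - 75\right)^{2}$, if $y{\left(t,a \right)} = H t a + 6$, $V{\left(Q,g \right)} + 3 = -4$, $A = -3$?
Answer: $50625$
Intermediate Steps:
$V{\left(Q,g \right)} = -7$ ($V{\left(Q,g \right)} = -3 - 4 = -7$)
$u{\left(x \right)} = - \frac{1}{5}$ ($u{\left(x \right)} = \frac{1}{-2 - 3} = \frac{1}{-5} = - \frac{1}{5}$)
$H = - \frac{21}{5}$ ($H = -4 - \frac{1}{5} = - \frac{21}{5} \approx -4.2$)
$y{\left(t,a \right)} = 6 - \frac{21 a t}{5}$ ($y{\left(t,a \right)} = - \frac{21 t}{5} a + 6 = - \frac{21 a t}{5} + 6 = 6 - \frac{21 a t}{5}$)
$\left(y{\left(10,V{\left(2,1 \right)} \right)} - 75\right)^{2} = \left(\left(6 - \left(- \frac{147}{5}\right) 10\right) - 75\right)^{2} = \left(\left(6 + 294\right) - 75\right)^{2} = \left(300 - 75\right)^{2} = 225^{2} = 50625$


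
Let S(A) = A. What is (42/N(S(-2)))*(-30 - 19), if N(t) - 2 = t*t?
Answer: -343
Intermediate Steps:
N(t) = 2 + t² (N(t) = 2 + t*t = 2 + t²)
(42/N(S(-2)))*(-30 - 19) = (42/(2 + (-2)²))*(-30 - 19) = (42/(2 + 4))*(-49) = (42/6)*(-49) = (42*(⅙))*(-49) = 7*(-49) = -343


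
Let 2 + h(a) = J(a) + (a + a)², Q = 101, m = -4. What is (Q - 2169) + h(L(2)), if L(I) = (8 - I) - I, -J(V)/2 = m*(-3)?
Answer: -2030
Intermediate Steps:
J(V) = -24 (J(V) = -(-8)*(-3) = -2*12 = -24)
L(I) = 8 - 2*I
h(a) = -26 + 4*a² (h(a) = -2 + (-24 + (a + a)²) = -2 + (-24 + (2*a)²) = -2 + (-24 + 4*a²) = -26 + 4*a²)
(Q - 2169) + h(L(2)) = (101 - 2169) + (-26 + 4*(8 - 2*2)²) = -2068 + (-26 + 4*(8 - 4)²) = -2068 + (-26 + 4*4²) = -2068 + (-26 + 4*16) = -2068 + (-26 + 64) = -2068 + 38 = -2030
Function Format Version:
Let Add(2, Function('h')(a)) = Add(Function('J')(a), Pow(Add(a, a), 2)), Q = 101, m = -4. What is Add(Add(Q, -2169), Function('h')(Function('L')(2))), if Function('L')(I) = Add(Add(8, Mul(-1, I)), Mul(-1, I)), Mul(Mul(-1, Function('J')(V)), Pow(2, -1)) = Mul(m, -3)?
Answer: -2030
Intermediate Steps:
Function('J')(V) = -24 (Function('J')(V) = Mul(-2, Mul(-4, -3)) = Mul(-2, 12) = -24)
Function('L')(I) = Add(8, Mul(-2, I))
Function('h')(a) = Add(-26, Mul(4, Pow(a, 2))) (Function('h')(a) = Add(-2, Add(-24, Pow(Add(a, a), 2))) = Add(-2, Add(-24, Pow(Mul(2, a), 2))) = Add(-2, Add(-24, Mul(4, Pow(a, 2)))) = Add(-26, Mul(4, Pow(a, 2))))
Add(Add(Q, -2169), Function('h')(Function('L')(2))) = Add(Add(101, -2169), Add(-26, Mul(4, Pow(Add(8, Mul(-2, 2)), 2)))) = Add(-2068, Add(-26, Mul(4, Pow(Add(8, -4), 2)))) = Add(-2068, Add(-26, Mul(4, Pow(4, 2)))) = Add(-2068, Add(-26, Mul(4, 16))) = Add(-2068, Add(-26, 64)) = Add(-2068, 38) = -2030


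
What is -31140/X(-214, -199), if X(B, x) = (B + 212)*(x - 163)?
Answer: -7785/181 ≈ -43.011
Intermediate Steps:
X(B, x) = (-163 + x)*(212 + B) (X(B, x) = (212 + B)*(-163 + x) = (-163 + x)*(212 + B))
-31140/X(-214, -199) = -31140/(-34556 - 163*(-214) + 212*(-199) - 214*(-199)) = -31140/(-34556 + 34882 - 42188 + 42586) = -31140/724 = -31140*1/724 = -7785/181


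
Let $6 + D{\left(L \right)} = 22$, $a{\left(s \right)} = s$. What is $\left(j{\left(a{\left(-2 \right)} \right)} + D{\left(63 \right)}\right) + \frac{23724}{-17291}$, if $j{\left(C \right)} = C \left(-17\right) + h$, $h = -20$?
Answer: $\frac{495006}{17291} \approx 28.628$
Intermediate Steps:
$D{\left(L \right)} = 16$ ($D{\left(L \right)} = -6 + 22 = 16$)
$j{\left(C \right)} = -20 - 17 C$ ($j{\left(C \right)} = C \left(-17\right) - 20 = - 17 C - 20 = -20 - 17 C$)
$\left(j{\left(a{\left(-2 \right)} \right)} + D{\left(63 \right)}\right) + \frac{23724}{-17291} = \left(\left(-20 - -34\right) + 16\right) + \frac{23724}{-17291} = \left(\left(-20 + 34\right) + 16\right) + 23724 \left(- \frac{1}{17291}\right) = \left(14 + 16\right) - \frac{23724}{17291} = 30 - \frac{23724}{17291} = \frac{495006}{17291}$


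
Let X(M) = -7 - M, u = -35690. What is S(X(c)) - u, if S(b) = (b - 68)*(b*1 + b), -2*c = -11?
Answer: 75405/2 ≈ 37703.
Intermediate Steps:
c = 11/2 (c = -1/2*(-11) = 11/2 ≈ 5.5000)
S(b) = 2*b*(-68 + b) (S(b) = (-68 + b)*(b + b) = (-68 + b)*(2*b) = 2*b*(-68 + b))
S(X(c)) - u = 2*(-7 - 1*11/2)*(-68 + (-7 - 1*11/2)) - 1*(-35690) = 2*(-7 - 11/2)*(-68 + (-7 - 11/2)) + 35690 = 2*(-25/2)*(-68 - 25/2) + 35690 = 2*(-25/2)*(-161/2) + 35690 = 4025/2 + 35690 = 75405/2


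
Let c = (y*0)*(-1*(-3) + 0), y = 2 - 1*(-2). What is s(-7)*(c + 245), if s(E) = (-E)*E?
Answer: -12005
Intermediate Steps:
y = 4 (y = 2 + 2 = 4)
s(E) = -E**2
c = 0 (c = (4*0)*(-1*(-3) + 0) = 0*(3 + 0) = 0*3 = 0)
s(-7)*(c + 245) = (-1*(-7)**2)*(0 + 245) = -1*49*245 = -49*245 = -12005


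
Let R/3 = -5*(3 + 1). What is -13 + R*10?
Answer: -613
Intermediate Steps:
R = -60 (R = 3*(-5*(3 + 1)) = 3*(-5*4) = 3*(-20) = -60)
-13 + R*10 = -13 - 60*10 = -13 - 600 = -613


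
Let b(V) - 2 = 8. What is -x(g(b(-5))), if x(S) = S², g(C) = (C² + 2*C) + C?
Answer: -16900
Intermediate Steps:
b(V) = 10 (b(V) = 2 + 8 = 10)
g(C) = C² + 3*C
-x(g(b(-5))) = -(10*(3 + 10))² = -(10*13)² = -1*130² = -1*16900 = -16900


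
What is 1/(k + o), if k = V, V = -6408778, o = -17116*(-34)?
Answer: -1/5826834 ≈ -1.7162e-7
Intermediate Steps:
o = 581944 (o = -11*(-52904) = 581944)
k = -6408778
1/(k + o) = 1/(-6408778 + 581944) = 1/(-5826834) = -1/5826834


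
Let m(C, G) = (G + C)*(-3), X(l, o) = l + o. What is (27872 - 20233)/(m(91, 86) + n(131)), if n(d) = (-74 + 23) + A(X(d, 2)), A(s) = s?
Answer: -7639/449 ≈ -17.013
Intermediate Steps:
m(C, G) = -3*C - 3*G (m(C, G) = (C + G)*(-3) = -3*C - 3*G)
n(d) = -49 + d (n(d) = (-74 + 23) + (d + 2) = -51 + (2 + d) = -49 + d)
(27872 - 20233)/(m(91, 86) + n(131)) = (27872 - 20233)/((-3*91 - 3*86) + (-49 + 131)) = 7639/((-273 - 258) + 82) = 7639/(-531 + 82) = 7639/(-449) = 7639*(-1/449) = -7639/449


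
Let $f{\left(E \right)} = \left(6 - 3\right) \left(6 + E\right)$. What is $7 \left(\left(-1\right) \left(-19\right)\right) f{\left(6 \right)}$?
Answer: $4788$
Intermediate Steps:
$f{\left(E \right)} = 18 + 3 E$ ($f{\left(E \right)} = 3 \left(6 + E\right) = 18 + 3 E$)
$7 \left(\left(-1\right) \left(-19\right)\right) f{\left(6 \right)} = 7 \left(\left(-1\right) \left(-19\right)\right) \left(18 + 3 \cdot 6\right) = 7 \cdot 19 \left(18 + 18\right) = 133 \cdot 36 = 4788$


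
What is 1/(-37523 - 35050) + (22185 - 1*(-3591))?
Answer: 1870641647/72573 ≈ 25776.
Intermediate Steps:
1/(-37523 - 35050) + (22185 - 1*(-3591)) = 1/(-72573) + (22185 + 3591) = -1/72573 + 25776 = 1870641647/72573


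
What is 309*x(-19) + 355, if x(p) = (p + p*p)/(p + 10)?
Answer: -11387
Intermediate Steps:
x(p) = (p + p²)/(10 + p)
309*x(-19) + 355 = 309*(-19*(1 - 19)/(10 - 19)) + 355 = 309*(-19*(-18)/(-9)) + 355 = 309*(-19*(-⅑)*(-18)) + 355 = 309*(-38) + 355 = -11742 + 355 = -11387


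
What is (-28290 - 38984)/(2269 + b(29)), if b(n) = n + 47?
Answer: -67274/2345 ≈ -28.688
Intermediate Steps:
b(n) = 47 + n
(-28290 - 38984)/(2269 + b(29)) = (-28290 - 38984)/(2269 + (47 + 29)) = -67274/(2269 + 76) = -67274/2345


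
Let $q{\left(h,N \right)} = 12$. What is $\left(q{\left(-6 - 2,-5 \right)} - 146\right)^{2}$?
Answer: $17956$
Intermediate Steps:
$\left(q{\left(-6 - 2,-5 \right)} - 146\right)^{2} = \left(12 - 146\right)^{2} = \left(-134\right)^{2} = 17956$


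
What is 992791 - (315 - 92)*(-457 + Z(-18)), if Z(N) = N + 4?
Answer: 1097824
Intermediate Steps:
Z(N) = 4 + N
992791 - (315 - 92)*(-457 + Z(-18)) = 992791 - (315 - 92)*(-457 + (4 - 18)) = 992791 - 223*(-457 - 14) = 992791 - 223*(-471) = 992791 - 1*(-105033) = 992791 + 105033 = 1097824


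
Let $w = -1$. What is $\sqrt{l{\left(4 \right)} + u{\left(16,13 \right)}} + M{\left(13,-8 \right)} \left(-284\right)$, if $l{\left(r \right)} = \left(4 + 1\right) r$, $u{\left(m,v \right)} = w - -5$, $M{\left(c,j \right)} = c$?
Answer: $-3692 + 2 \sqrt{6} \approx -3687.1$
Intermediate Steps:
$u{\left(m,v \right)} = 4$ ($u{\left(m,v \right)} = -1 - -5 = -1 + 5 = 4$)
$l{\left(r \right)} = 5 r$
$\sqrt{l{\left(4 \right)} + u{\left(16,13 \right)}} + M{\left(13,-8 \right)} \left(-284\right) = \sqrt{5 \cdot 4 + 4} + 13 \left(-284\right) = \sqrt{20 + 4} - 3692 = \sqrt{24} - 3692 = 2 \sqrt{6} - 3692 = -3692 + 2 \sqrt{6}$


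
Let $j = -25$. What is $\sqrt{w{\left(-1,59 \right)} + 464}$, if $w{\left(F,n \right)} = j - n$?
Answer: $2 \sqrt{95} \approx 19.494$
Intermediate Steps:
$w{\left(F,n \right)} = -25 - n$
$\sqrt{w{\left(-1,59 \right)} + 464} = \sqrt{\left(-25 - 59\right) + 464} = \sqrt{-84 + 464} = \sqrt{380} = 2 \sqrt{95}$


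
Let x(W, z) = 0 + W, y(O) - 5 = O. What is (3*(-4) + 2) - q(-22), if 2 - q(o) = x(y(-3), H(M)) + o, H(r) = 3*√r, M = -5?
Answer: -32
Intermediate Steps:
y(O) = 5 + O
x(W, z) = W
q(o) = -o (q(o) = 2 - ((5 - 3) + o) = 2 - (2 + o) = 2 + (-2 - o) = -o)
(3*(-4) + 2) - q(-22) = (3*(-4) + 2) - (-1)*(-22) = (-12 + 2) - 1*22 = -10 - 22 = -32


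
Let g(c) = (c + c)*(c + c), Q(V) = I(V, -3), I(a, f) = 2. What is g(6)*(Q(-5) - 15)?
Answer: -1872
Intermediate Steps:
Q(V) = 2
g(c) = 4*c² (g(c) = (2*c)*(2*c) = 4*c²)
g(6)*(Q(-5) - 15) = (4*6²)*(2 - 15) = (4*36)*(-13) = 144*(-13) = -1872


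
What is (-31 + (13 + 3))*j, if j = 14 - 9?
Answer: -75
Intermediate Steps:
j = 5
(-31 + (13 + 3))*j = (-31 + (13 + 3))*5 = (-31 + 16)*5 = -15*5 = -75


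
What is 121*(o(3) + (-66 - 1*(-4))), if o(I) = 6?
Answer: -6776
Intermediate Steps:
121*(o(3) + (-66 - 1*(-4))) = 121*(6 + (-66 - 1*(-4))) = 121*(6 + (-66 + 4)) = 121*(6 - 62) = 121*(-56) = -6776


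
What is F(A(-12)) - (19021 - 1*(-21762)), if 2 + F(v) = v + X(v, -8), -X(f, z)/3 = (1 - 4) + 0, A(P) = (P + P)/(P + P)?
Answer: -40775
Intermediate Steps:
A(P) = 1 (A(P) = (2*P)/((2*P)) = (2*P)*(1/(2*P)) = 1)
X(f, z) = 9 (X(f, z) = -3*((1 - 4) + 0) = -3*(-3 + 0) = -3*(-3) = 9)
F(v) = 7 + v (F(v) = -2 + (v + 9) = -2 + (9 + v) = 7 + v)
F(A(-12)) - (19021 - 1*(-21762)) = (7 + 1) - (19021 - 1*(-21762)) = 8 - (19021 + 21762) = 8 - 1*40783 = 8 - 40783 = -40775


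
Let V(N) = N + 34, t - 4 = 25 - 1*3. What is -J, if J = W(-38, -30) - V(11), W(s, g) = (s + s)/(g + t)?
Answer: 26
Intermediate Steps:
t = 26 (t = 4 + (25 - 1*3) = 4 + (25 - 3) = 4 + 22 = 26)
V(N) = 34 + N
W(s, g) = 2*s/(26 + g) (W(s, g) = (s + s)/(g + 26) = (2*s)/(26 + g) = 2*s/(26 + g))
J = -26 (J = 2*(-38)/(26 - 30) - (34 + 11) = 2*(-38)/(-4) - 1*45 = 2*(-38)*(-¼) - 45 = 19 - 45 = -26)
-J = -1*(-26) = 26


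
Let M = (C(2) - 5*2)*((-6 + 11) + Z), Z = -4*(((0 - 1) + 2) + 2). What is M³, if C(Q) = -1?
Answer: 456533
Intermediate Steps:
Z = -12 (Z = -4*((-1 + 2) + 2) = -4*(1 + 2) = -4*3 = -12)
M = 77 (M = (-1 - 5*2)*((-6 + 11) - 12) = (-1 - 10)*(5 - 12) = -11*(-7) = 77)
M³ = 77³ = 456533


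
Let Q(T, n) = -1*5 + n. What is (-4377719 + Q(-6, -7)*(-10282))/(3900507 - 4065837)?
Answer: 850867/33066 ≈ 25.732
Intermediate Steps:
Q(T, n) = -5 + n
(-4377719 + Q(-6, -7)*(-10282))/(3900507 - 4065837) = (-4377719 + (-5 - 7)*(-10282))/(3900507 - 4065837) = (-4377719 - 12*(-10282))/(-165330) = (-4377719 + 123384)*(-1/165330) = -4254335*(-1/165330) = 850867/33066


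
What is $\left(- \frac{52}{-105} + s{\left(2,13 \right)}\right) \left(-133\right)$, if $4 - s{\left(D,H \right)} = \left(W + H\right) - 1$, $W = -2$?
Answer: $\frac{10982}{15} \approx 732.13$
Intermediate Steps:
$s{\left(D,H \right)} = 7 - H$ ($s{\left(D,H \right)} = 4 - \left(\left(-2 + H\right) - 1\right) = 4 - \left(-3 + H\right) = 7 - H$)
$\left(- \frac{52}{-105} + s{\left(2,13 \right)}\right) \left(-133\right) = \left(- \frac{52}{-105} + \left(7 - 13\right)\right) \left(-133\right) = \left(\left(-52\right) \left(- \frac{1}{105}\right) + \left(7 - 13\right)\right) \left(-133\right) = \left(\frac{52}{105} - 6\right) \left(-133\right) = \left(- \frac{578}{105}\right) \left(-133\right) = \frac{10982}{15}$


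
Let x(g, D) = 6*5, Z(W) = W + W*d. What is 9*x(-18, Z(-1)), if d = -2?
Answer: 270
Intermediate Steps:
Z(W) = -W (Z(W) = W + W*(-2) = W - 2*W = -W)
x(g, D) = 30
9*x(-18, Z(-1)) = 9*30 = 270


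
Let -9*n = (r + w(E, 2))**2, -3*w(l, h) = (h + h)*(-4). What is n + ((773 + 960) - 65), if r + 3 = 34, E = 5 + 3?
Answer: 123227/81 ≈ 1521.3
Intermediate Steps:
E = 8
w(l, h) = 8*h/3 (w(l, h) = -(h + h)*(-4)/3 = -2*h*(-4)/3 = -(-8)*h/3 = 8*h/3)
r = 31 (r = -3 + 34 = 31)
n = -11881/81 (n = -(31 + (8/3)*2)**2/9 = -(31 + 16/3)**2/9 = -(109/3)**2/9 = -1/9*11881/9 = -11881/81 ≈ -146.68)
n + ((773 + 960) - 65) = -11881/81 + ((773 + 960) - 65) = -11881/81 + (1733 - 65) = -11881/81 + 1668 = 123227/81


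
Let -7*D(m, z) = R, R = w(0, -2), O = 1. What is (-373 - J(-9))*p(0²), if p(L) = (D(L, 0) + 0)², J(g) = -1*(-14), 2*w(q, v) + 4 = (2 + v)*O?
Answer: -1548/49 ≈ -31.592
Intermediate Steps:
w(q, v) = -1 + v/2 (w(q, v) = -2 + ((2 + v)*1)/2 = -2 + (2 + v)/2 = -2 + (1 + v/2) = -1 + v/2)
J(g) = 14
R = -2 (R = -1 + (½)*(-2) = -1 - 1 = -2)
D(m, z) = 2/7 (D(m, z) = -⅐*(-2) = 2/7)
p(L) = 4/49 (p(L) = (2/7 + 0)² = (2/7)² = 4/49)
(-373 - J(-9))*p(0²) = (-373 - 1*14)*(4/49) = (-373 - 14)*(4/49) = -387*4/49 = -1548/49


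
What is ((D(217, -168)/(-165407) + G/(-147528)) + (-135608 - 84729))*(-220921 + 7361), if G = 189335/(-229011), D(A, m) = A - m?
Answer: 2988197922468987869103715/63504135863487 ≈ 4.7055e+10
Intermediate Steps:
G = -189335/229011 (G = 189335*(-1/229011) = -189335/229011 ≈ -0.82675)
((D(217, -168)/(-165407) + G/(-147528)) + (-135608 - 84729))*(-220921 + 7361) = (((217 - 1*(-168))/(-165407) - 189335/229011/(-147528)) + (-135608 - 84729))*(-220921 + 7361) = (((217 + 168)*(-1/165407) - 189335/229011*(-1/147528)) - 220337)*(-213560) = ((385*(-1/165407) + 189335/33785534808) - 220337)*(-213560) = ((-35/15037 + 189335/33785534808) - 220337)*(-213560) = (-1179646687885/508033086907896 - 220337)*(-213560) = -111938487449671768837/508033086907896*(-213560) = 2988197922468987869103715/63504135863487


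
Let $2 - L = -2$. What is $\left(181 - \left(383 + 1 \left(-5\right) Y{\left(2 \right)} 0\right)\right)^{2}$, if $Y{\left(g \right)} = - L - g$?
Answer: $40804$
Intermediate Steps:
$L = 4$ ($L = 2 - -2 = 2 + 2 = 4$)
$Y{\left(g \right)} = -4 - g$ ($Y{\left(g \right)} = \left(-1\right) 4 - g = -4 - g$)
$\left(181 - \left(383 + 1 \left(-5\right) Y{\left(2 \right)} 0\right)\right)^{2} = \left(181 - \left(383 + 1 \left(-5\right) \left(-4 - 2\right) 0\right)\right)^{2} = \left(181 - \left(383 + - 5 \left(-4 - 2\right) 0\right)\right)^{2} = \left(181 - \left(383 + \left(-5\right) \left(-6\right) 0\right)\right)^{2} = \left(181 - \left(383 + 30 \cdot 0\right)\right)^{2} = \left(181 - 383\right)^{2} = \left(-202\right)^{2} = 40804$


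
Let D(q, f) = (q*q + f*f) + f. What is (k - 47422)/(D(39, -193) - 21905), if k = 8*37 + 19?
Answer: -47107/16672 ≈ -2.8255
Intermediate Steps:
D(q, f) = f + f**2 + q**2 (D(q, f) = (q**2 + f**2) + f = (f**2 + q**2) + f = f + f**2 + q**2)
k = 315 (k = 296 + 19 = 315)
(k - 47422)/(D(39, -193) - 21905) = (315 - 47422)/((-193 + (-193)**2 + 39**2) - 21905) = -47107/((-193 + 37249 + 1521) - 21905) = -47107/(38577 - 21905) = -47107/16672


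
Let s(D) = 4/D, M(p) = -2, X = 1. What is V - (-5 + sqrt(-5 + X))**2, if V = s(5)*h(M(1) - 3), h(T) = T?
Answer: -25 + 20*I ≈ -25.0 + 20.0*I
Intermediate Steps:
V = -4 (V = (4/5)*(-2 - 3) = (4*(1/5))*(-5) = (4/5)*(-5) = -4)
V - (-5 + sqrt(-5 + X))**2 = -4 - (-5 + sqrt(-5 + 1))**2 = -4 - (-5 + sqrt(-4))**2 = -4 - (-5 + 2*I)**2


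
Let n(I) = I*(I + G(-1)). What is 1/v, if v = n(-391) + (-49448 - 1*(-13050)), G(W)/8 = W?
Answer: 1/119611 ≈ 8.3604e-6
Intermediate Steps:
G(W) = 8*W
n(I) = I*(-8 + I) (n(I) = I*(I + 8*(-1)) = I*(I - 8) = I*(-8 + I))
v = 119611 (v = -391*(-8 - 391) + (-49448 - 1*(-13050)) = -391*(-399) + (-49448 + 13050) = 156009 - 36398 = 119611)
1/v = 1/119611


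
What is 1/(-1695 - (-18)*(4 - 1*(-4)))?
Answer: -1/1551 ≈ -0.00064475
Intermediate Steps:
1/(-1695 - (-18)*(4 - 1*(-4))) = 1/(-1695 - (-18)*(4 + 4)) = 1/(-1695 - (-18)*8) = 1/(-1695 - 1*(-144)) = 1/(-1695 + 144) = 1/(-1551) = -1/1551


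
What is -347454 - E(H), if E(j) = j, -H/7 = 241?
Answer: -345767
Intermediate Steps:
H = -1687 (H = -7*241 = -1687)
-347454 - E(H) = -347454 - 1*(-1687) = -347454 + 1687 = -345767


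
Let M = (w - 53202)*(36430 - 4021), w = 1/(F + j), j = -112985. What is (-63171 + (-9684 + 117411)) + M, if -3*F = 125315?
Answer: -800484613211967/464270 ≈ -1.7242e+9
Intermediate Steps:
F = -125315/3 (F = -⅓*125315 = -125315/3 ≈ -41772.)
w = -3/464270 (w = 1/(-125315/3 - 112985) = 1/(-464270/3) = -3/464270 ≈ -6.4618e-6)
M = -800505299226087/464270 (M = (-3/464270 - 53202)*(36430 - 4021) = -24700092543/464270*32409 = -800505299226087/464270 ≈ -1.7242e+9)
(-63171 + (-9684 + 117411)) + M = (-63171 + (-9684 + 117411)) - 800505299226087/464270 = (-63171 + 107727) - 800505299226087/464270 = 44556 - 800505299226087/464270 = -800484613211967/464270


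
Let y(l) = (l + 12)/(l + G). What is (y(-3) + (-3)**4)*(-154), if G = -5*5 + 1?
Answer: -37268/3 ≈ -12423.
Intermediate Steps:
G = -24 (G = -25 + 1 = -24)
y(l) = (12 + l)/(-24 + l) (y(l) = (l + 12)/(l - 24) = (12 + l)/(-24 + l))
(y(-3) + (-3)**4)*(-154) = ((12 - 3)/(-24 - 3) + (-3)**4)*(-154) = (9/(-27) + 81)*(-154) = (-1/27*9 + 81)*(-154) = (-1/3 + 81)*(-154) = (242/3)*(-154) = -37268/3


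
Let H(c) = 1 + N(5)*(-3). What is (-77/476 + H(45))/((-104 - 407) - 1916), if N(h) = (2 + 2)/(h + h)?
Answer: 41/275060 ≈ 0.00014906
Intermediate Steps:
N(h) = 2/h (N(h) = 4/((2*h)) = 4*(1/(2*h)) = 2/h)
H(c) = -⅕ (H(c) = 1 + (2/5)*(-3) = 1 + (2*(⅕))*(-3) = 1 + (⅖)*(-3) = 1 - 6/5 = -⅕)
(-77/476 + H(45))/((-104 - 407) - 1916) = (-77/476 - ⅕)/((-104 - 407) - 1916) = (-77*1/476 - ⅕)/(-511 - 1916) = (-11/68 - ⅕)/(-2427) = -123/340*(-1/2427) = 41/275060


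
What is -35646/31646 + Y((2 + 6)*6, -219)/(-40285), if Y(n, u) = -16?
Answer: -717746387/637429555 ≈ -1.1260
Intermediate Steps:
-35646/31646 + Y((2 + 6)*6, -219)/(-40285) = -35646/31646 - 16/(-40285) = -35646*1/31646 - 16*(-1/40285) = -17823/15823 + 16/40285 = -717746387/637429555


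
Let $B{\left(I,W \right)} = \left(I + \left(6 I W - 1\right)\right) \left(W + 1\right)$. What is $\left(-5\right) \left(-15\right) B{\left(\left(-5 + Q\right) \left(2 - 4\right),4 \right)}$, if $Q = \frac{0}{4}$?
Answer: $93375$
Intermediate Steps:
$Q = 0$ ($Q = 0 \cdot \frac{1}{4} = 0$)
$B{\left(I,W \right)} = \left(1 + W\right) \left(-1 + I + 6 I W\right)$ ($B{\left(I,W \right)} = \left(I + \left(6 I W - 1\right)\right) \left(1 + W\right) = \left(I + \left(-1 + 6 I W\right)\right) \left(1 + W\right) = \left(-1 + I + 6 I W\right) \left(1 + W\right) = \left(1 + W\right) \left(-1 + I + 6 I W\right)$)
$\left(-5\right) \left(-15\right) B{\left(\left(-5 + Q\right) \left(2 - 4\right),4 \right)} = \left(-5\right) \left(-15\right) \left(-1 + \left(-5 + 0\right) \left(2 - 4\right) - 4 + 6 \left(-5 + 0\right) \left(2 - 4\right) 4^{2} + 7 \left(-5 + 0\right) \left(2 - 4\right) 4\right) = 75 \left(-1 - -10 - 4 + 6 \left(\left(-5\right) \left(-2\right)\right) 16 + 7 \left(\left(-5\right) \left(-2\right)\right) 4\right) = 75 \left(-1 + 10 - 4 + 6 \cdot 10 \cdot 16 + 7 \cdot 10 \cdot 4\right) = 75 \left(-1 + 10 - 4 + 960 + 280\right) = 75 \cdot 1245 = 93375$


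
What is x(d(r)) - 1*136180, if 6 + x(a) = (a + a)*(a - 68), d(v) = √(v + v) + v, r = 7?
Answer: -137012 - 108*√14 ≈ -1.3742e+5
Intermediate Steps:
d(v) = v + √2*√v (d(v) = √(2*v) + v = √2*√v + v = v + √2*√v)
x(a) = -6 + 2*a*(-68 + a) (x(a) = -6 + (a + a)*(a - 68) = -6 + (2*a)*(-68 + a) = -6 + 2*a*(-68 + a))
x(d(r)) - 1*136180 = (-6 - 136*(7 + √2*√7) + 2*(7 + √2*√7)²) - 1*136180 = (-6 - 136*(7 + √14) + 2*(7 + √14)²) - 136180 = (-6 + (-952 - 136*√14) + 2*(7 + √14)²) - 136180 = (-958 - 136*√14 + 2*(7 + √14)²) - 136180 = -137138 - 136*√14 + 2*(7 + √14)²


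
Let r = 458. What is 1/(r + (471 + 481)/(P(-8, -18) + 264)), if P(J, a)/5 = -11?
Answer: 209/96674 ≈ 0.0021619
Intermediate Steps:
P(J, a) = -55 (P(J, a) = 5*(-11) = -55)
1/(r + (471 + 481)/(P(-8, -18) + 264)) = 1/(458 + (471 + 481)/(-55 + 264)) = 1/(458 + 952/209) = 1/(96674/209) = 209/96674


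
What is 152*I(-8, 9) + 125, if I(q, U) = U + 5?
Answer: 2253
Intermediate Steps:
I(q, U) = 5 + U
152*I(-8, 9) + 125 = 152*(5 + 9) + 125 = 152*14 + 125 = 2128 + 125 = 2253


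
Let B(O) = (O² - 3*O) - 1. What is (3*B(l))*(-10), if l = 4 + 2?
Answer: -510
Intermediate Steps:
l = 6
B(O) = -1 + O² - 3*O
(3*B(l))*(-10) = (3*(-1 + 6² - 3*6))*(-10) = (3*(-1 + 36 - 18))*(-10) = (3*17)*(-10) = 51*(-10) = -510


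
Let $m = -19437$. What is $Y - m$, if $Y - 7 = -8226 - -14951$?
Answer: $26169$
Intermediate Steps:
$Y = 6732$ ($Y = 7 - -6725 = 7 + \left(-8226 + 14951\right) = 7 + 6725 = 6732$)
$Y - m = 6732 - -19437 = 6732 + 19437 = 26169$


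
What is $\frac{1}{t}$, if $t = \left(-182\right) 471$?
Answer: $- \frac{1}{85722} \approx -1.1666 \cdot 10^{-5}$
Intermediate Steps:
$t = -85722$
$\frac{1}{t} = \frac{1}{-85722} = - \frac{1}{85722}$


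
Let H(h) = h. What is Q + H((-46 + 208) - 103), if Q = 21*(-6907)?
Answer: -144988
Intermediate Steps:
Q = -145047
Q + H((-46 + 208) - 103) = -145047 + ((-46 + 208) - 103) = -145047 + (162 - 103) = -145047 + 59 = -144988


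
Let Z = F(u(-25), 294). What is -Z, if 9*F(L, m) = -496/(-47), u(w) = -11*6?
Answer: -496/423 ≈ -1.1726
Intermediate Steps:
u(w) = -66
F(L, m) = 496/423 (F(L, m) = (-496/(-47))/9 = (-496*(-1/47))/9 = (⅑)*(496/47) = 496/423)
Z = 496/423 ≈ 1.1726
-Z = -1*496/423 = -496/423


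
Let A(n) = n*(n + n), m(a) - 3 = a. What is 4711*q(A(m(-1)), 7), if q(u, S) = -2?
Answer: -9422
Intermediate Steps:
m(a) = 3 + a
A(n) = 2*n² (A(n) = n*(2*n) = 2*n²)
4711*q(A(m(-1)), 7) = 4711*(-2) = -9422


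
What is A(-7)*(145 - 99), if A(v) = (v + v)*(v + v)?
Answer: 9016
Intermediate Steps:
A(v) = 4*v**2 (A(v) = (2*v)*(2*v) = 4*v**2)
A(-7)*(145 - 99) = (4*(-7)**2)*(145 - 99) = (4*49)*46 = 196*46 = 9016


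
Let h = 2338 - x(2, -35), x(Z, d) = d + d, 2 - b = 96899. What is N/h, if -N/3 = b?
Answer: 290691/2408 ≈ 120.72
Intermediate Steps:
b = -96897 (b = 2 - 1*96899 = 2 - 96899 = -96897)
N = 290691 (N = -3*(-96897) = 290691)
x(Z, d) = 2*d
h = 2408 (h = 2338 - 2*(-35) = 2338 - 1*(-70) = 2338 + 70 = 2408)
N/h = 290691/2408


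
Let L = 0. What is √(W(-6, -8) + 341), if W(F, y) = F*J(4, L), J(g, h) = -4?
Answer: √365 ≈ 19.105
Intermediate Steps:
W(F, y) = -4*F (W(F, y) = F*(-4) = -4*F)
√(W(-6, -8) + 341) = √(-4*(-6) + 341) = √(24 + 341) = √365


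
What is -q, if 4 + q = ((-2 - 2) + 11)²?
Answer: -45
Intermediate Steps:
q = 45 (q = -4 + ((-2 - 2) + 11)² = -4 + (-4 + 11)² = -4 + 7² = -4 + 49 = 45)
-q = -1*45 = -45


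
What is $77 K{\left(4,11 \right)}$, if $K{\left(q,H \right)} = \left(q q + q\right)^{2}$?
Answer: $30800$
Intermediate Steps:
$K{\left(q,H \right)} = \left(q + q^{2}\right)^{2}$ ($K{\left(q,H \right)} = \left(q^{2} + q\right)^{2} = \left(q + q^{2}\right)^{2}$)
$77 K{\left(4,11 \right)} = 77 \cdot 4^{2} \left(1 + 4\right)^{2} = 77 \cdot 16 \cdot 5^{2} = 77 \cdot 16 \cdot 25 = 77 \cdot 400 = 30800$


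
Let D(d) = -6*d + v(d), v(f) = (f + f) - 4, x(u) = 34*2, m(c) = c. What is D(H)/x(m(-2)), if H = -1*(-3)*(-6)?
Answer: 1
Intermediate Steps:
x(u) = 68
v(f) = -4 + 2*f (v(f) = 2*f - 4 = -4 + 2*f)
H = -18 (H = 3*(-6) = -18)
D(d) = -4 - 4*d (D(d) = -6*d + (-4 + 2*d) = -4 - 4*d)
D(H)/x(m(-2)) = (-4 - 4*(-18))/68 = (-4 + 72)*(1/68) = 68*(1/68) = 1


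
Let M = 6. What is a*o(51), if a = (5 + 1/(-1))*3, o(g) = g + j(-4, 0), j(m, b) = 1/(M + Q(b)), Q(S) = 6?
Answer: 613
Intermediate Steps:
j(m, b) = 1/12 (j(m, b) = 1/(6 + 6) = 1/12)
o(g) = 1/12 + g (o(g) = g + 1/12 = 1/12 + g)
a = 12 (a = (5 - 1)*3 = 4*3 = 12)
a*o(51) = 12*(1/12 + 51) = 12*(613/12) = 613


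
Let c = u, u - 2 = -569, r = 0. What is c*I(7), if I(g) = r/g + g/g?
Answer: -567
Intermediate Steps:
I(g) = 1 (I(g) = 0/g + g/g = 0 + 1 = 1)
u = -567 (u = 2 - 569 = -567)
c = -567
c*I(7) = -567*1 = -567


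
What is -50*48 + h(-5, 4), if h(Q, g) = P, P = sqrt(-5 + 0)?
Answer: -2400 + I*sqrt(5) ≈ -2400.0 + 2.2361*I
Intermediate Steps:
P = I*sqrt(5) (P = sqrt(-5) = I*sqrt(5) ≈ 2.2361*I)
h(Q, g) = I*sqrt(5)
-50*48 + h(-5, 4) = -50*48 + I*sqrt(5) = -2400 + I*sqrt(5)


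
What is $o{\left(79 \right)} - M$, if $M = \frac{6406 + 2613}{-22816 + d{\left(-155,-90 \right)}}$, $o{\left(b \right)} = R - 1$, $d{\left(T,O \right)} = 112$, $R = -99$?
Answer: $- \frac{2261381}{22704} \approx -99.603$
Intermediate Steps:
$o{\left(b \right)} = -100$ ($o{\left(b \right)} = -99 - 1 = -100$)
$M = - \frac{9019}{22704}$ ($M = \frac{6406 + 2613}{-22816 + 112} = \frac{9019}{-22704} = 9019 \left(- \frac{1}{22704}\right) = - \frac{9019}{22704} \approx -0.39724$)
$o{\left(79 \right)} - M = -100 - - \frac{9019}{22704} = -100 + \frac{9019}{22704} = - \frac{2261381}{22704}$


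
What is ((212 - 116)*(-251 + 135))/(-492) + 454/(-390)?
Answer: 171653/7995 ≈ 21.470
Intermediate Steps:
((212 - 116)*(-251 + 135))/(-492) + 454/(-390) = (96*(-116))*(-1/492) + 454*(-1/390) = -11136*(-1/492) - 227/195 = 928/41 - 227/195 = 171653/7995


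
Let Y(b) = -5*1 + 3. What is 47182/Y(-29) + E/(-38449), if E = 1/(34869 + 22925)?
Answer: -52422068448047/2222121506 ≈ -23591.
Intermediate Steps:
Y(b) = -2 (Y(b) = -5 + 3 = -2)
E = 1/57794 ≈ 1.7303e-5
47182/Y(-29) + E/(-38449) = 47182/(-2) + (1/57794)/(-38449) = 47182*(-½) + (1/57794)*(-1/38449) = -23591 - 1/2222121506 = -52422068448047/2222121506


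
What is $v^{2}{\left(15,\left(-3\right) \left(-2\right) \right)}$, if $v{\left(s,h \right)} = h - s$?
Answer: $81$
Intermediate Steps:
$v^{2}{\left(15,\left(-3\right) \left(-2\right) \right)} = \left(\left(-3\right) \left(-2\right) - 15\right)^{2} = \left(6 - 15\right)^{2} = \left(-9\right)^{2} = 81$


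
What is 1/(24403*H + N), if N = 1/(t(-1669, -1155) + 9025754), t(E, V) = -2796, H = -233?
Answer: -9022958/51303627869241 ≈ -1.7587e-7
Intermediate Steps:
N = 1/9022958 (N = 1/(-2796 + 9025754) = 1/9022958 ≈ 1.1083e-7)
1/(24403*H + N) = 1/(24403*(-233) + 1/9022958) = 1/(-5685899 + 1/9022958) = 1/(-51303627869241/9022958) = -9022958/51303627869241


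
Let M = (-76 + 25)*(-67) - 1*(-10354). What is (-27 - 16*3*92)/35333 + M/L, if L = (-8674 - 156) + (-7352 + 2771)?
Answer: -546155816/473850863 ≈ -1.1526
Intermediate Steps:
L = -13411 (L = -8830 - 4581 = -13411)
M = 13771 (M = -51*(-67) + 10354 = 3417 + 10354 = 13771)
(-27 - 16*3*92)/35333 + M/L = (-27 - 16*3*92)/35333 + 13771/(-13411) = (-27 - 48*92)*(1/35333) + 13771*(-1/13411) = (-27 - 4416)*(1/35333) - 13771/13411 = -4443*1/35333 - 13771/13411 = -4443/35333 - 13771/13411 = -546155816/473850863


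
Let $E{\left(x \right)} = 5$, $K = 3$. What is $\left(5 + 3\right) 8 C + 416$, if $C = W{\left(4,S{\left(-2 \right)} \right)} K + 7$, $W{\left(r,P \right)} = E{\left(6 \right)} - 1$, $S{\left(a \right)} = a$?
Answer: $1632$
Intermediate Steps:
$W{\left(r,P \right)} = 4$ ($W{\left(r,P \right)} = 5 - 1 = 4$)
$C = 19$ ($C = 4 \cdot 3 + 7 = 12 + 7 = 19$)
$\left(5 + 3\right) 8 C + 416 = \left(5 + 3\right) 8 \cdot 19 + 416 = 8 \cdot 8 \cdot 19 + 416 = 64 \cdot 19 + 416 = 1216 + 416 = 1632$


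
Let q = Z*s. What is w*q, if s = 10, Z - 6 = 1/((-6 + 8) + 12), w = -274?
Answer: -116450/7 ≈ -16636.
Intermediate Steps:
Z = 85/14 (Z = 6 + 1/((-6 + 8) + 12) = 6 + 1/(2 + 12) = 6 + 1/14 = 85/14 ≈ 6.0714)
q = 425/7 (q = (85/14)*10 = 425/7 ≈ 60.714)
w*q = -274*425/7 = -116450/7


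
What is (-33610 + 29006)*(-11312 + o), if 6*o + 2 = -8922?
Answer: 176784392/3 ≈ 5.8928e+7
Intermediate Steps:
o = -4462/3 (o = -⅓ + (⅙)*(-8922) = -⅓ - 1487 = -4462/3 ≈ -1487.3)
(-33610 + 29006)*(-11312 + o) = (-33610 + 29006)*(-11312 - 4462/3) = -4604*(-38398/3) = 176784392/3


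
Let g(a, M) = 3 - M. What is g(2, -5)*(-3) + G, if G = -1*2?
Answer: -26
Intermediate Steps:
G = -2
g(2, -5)*(-3) + G = (3 - 1*(-5))*(-3) - 2 = (3 + 5)*(-3) - 2 = 8*(-3) - 2 = -24 - 2 = -26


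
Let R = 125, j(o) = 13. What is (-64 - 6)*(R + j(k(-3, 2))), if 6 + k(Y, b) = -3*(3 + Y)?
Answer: -9660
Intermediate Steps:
k(Y, b) = -15 - 3*Y (k(Y, b) = -6 - 3*(3 + Y) = -6 + (-9 - 3*Y) = -15 - 3*Y)
(-64 - 6)*(R + j(k(-3, 2))) = (-64 - 6)*(125 + 13) = -70*138 = -9660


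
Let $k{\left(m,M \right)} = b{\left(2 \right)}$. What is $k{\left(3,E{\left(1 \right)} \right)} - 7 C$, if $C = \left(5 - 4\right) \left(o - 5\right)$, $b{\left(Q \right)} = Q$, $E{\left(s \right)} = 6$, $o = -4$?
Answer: $65$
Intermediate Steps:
$C = -9$ ($C = \left(5 - 4\right) \left(-4 - 5\right) = 1 \left(-9\right) = -9$)
$k{\left(m,M \right)} = 2$
$k{\left(3,E{\left(1 \right)} \right)} - 7 C = 2 - -63 = 2 + 63 = 65$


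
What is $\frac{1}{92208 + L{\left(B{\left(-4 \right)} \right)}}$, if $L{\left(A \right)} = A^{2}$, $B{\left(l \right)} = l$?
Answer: $\frac{1}{92224} \approx 1.0843 \cdot 10^{-5}$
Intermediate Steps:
$\frac{1}{92208 + L{\left(B{\left(-4 \right)} \right)}} = \frac{1}{92208 + \left(-4\right)^{2}} = \frac{1}{92208 + 16} = \frac{1}{92224}$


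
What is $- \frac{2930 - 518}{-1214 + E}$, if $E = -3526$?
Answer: $\frac{201}{395} \approx 0.50886$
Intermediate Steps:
$- \frac{2930 - 518}{-1214 + E} = - \frac{2930 - 518}{-1214 - 3526} = - \frac{2412}{-4740} = - \frac{2412 \left(-1\right)}{4740} = \left(-1\right) \left(- \frac{201}{395}\right) = \frac{201}{395}$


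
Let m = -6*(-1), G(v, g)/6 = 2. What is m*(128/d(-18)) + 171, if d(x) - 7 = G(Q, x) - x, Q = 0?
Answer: 7095/37 ≈ 191.76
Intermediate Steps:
G(v, g) = 12 (G(v, g) = 6*2 = 12)
d(x) = 19 - x (d(x) = 7 + (12 - x) = 19 - x)
m = 6
m*(128/d(-18)) + 171 = 6*(128/(19 - 1*(-18))) + 171 = 6*(128/(19 + 18)) + 171 = 6*(128/37) + 171 = 768/37 + 171 = 7095/37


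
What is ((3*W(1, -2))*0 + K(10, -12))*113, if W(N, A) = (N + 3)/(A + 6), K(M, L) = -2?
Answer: -226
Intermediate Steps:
W(N, A) = (3 + N)/(6 + A)
((3*W(1, -2))*0 + K(10, -12))*113 = ((3*((3 + 1)/(6 - 2)))*0 - 2)*113 = ((3*(4/4))*0 - 2)*113 = ((3*((¼)*4))*0 - 2)*113 = ((3*1)*0 - 2)*113 = (3*0 - 2)*113 = (0 - 2)*113 = -2*113 = -226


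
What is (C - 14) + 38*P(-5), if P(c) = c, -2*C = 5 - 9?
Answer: -202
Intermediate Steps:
C = 2 (C = -(5 - 9)/2 = -½*(-4) = 2)
(C - 14) + 38*P(-5) = (2 - 14) + 38*(-5) = -12 - 190 = -202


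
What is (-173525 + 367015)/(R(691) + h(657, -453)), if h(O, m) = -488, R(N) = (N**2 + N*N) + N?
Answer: 38698/191033 ≈ 0.20257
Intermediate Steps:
R(N) = N + 2*N**2 (R(N) = (N**2 + N**2) + N = 2*N**2 + N = N + 2*N**2)
(-173525 + 367015)/(R(691) + h(657, -453)) = (-173525 + 367015)/(691*(1 + 2*691) - 488) = 193490/(691*(1 + 1382) - 488) = 193490/(691*1383 - 488) = 193490/(955653 - 488) = 193490/955165 = 193490*(1/955165) = 38698/191033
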